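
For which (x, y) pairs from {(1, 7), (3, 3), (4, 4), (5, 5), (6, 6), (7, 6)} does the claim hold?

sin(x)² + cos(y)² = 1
(3, 3), (4, 4), (5, 5), (6, 6)

Testing each pair:
(1, 7): LHS = cos(7)² + sin(1)² ≈ 1.276, RHS = 1 → fails
(3, 3): LHS = sin(3)² + cos(3)² = 1, RHS = 1 → holds
(4, 4): LHS = cos(4)² + sin(4)² = 1, RHS = 1 → holds
(5, 5): LHS = cos(5)² + sin(5)² = 1, RHS = 1 → holds
(6, 6): LHS = sin(6)² + cos(6)² = 1, RHS = 1 → holds
(7, 6): LHS = sin(7)² + cos(6)² ≈ 1.354, RHS = 1 → fails

4 of 6 pairs satisfy the claim.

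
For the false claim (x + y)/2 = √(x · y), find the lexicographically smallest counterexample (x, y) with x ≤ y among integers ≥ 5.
At (5, 5): both sides equal 5, so it holds there.

Substituting (5, 6) into the claim:
LHS = (5 + 6)/2 = 11/2
RHS = √(5 · 6) = √(30) ≈ 5.477

Since LHS ≠ RHS, this pair disproves the claim, and no lexicographically smaller pair (x ≤ y, integers ≥ 5) does.

For instance (5, 11) is also a counterexample (LHS = 8, RHS = √(55) ≈ 7.416), but it's lexicographically larger.

Answer: (x, y) = (5, 6)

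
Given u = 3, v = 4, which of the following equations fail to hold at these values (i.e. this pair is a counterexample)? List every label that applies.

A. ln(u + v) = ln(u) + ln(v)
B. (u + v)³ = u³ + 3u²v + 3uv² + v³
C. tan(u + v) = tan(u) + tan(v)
Evaluating each claim at the given values:
A. LHS = ln(7) ≈ 1.946, RHS = ln(3) + ln(4) ≈ 2.485 → fails here (LHS ≠ RHS)
B. LHS = 343, RHS = 343 → holds here (LHS = RHS)
C. LHS = tan(7) ≈ 0.8714, RHS = tan(3) + tan(4) ≈ 1.015 → fails here (LHS ≠ RHS)

Answer: A, C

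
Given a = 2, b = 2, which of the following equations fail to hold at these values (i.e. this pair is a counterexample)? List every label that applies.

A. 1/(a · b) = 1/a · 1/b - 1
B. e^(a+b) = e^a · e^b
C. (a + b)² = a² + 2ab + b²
Evaluating each claim at the given values:
A. LHS = 1/4, RHS = -3/4 → fails here (LHS ≠ RHS)
B. LHS = e^4 ≈ 54.6, RHS = e^4 ≈ 54.6 → holds here (LHS = RHS)
C. LHS = 16, RHS = 16 → holds here (LHS = RHS)

Answer: A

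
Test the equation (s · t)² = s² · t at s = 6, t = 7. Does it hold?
Substituting s = 6, t = 7:

LHS = (6 · 7)² = 1764
RHS = 6² · 7 = 252

LHS ≠ RHS, so the equation does not hold at this point.

Answer: Fails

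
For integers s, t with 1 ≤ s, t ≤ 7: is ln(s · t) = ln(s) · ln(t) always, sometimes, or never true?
It holds at (s, t) = (1, 1) (both sides equal 0), but fails at (s, t) = (3, 2) (LHS = ln(6) ≈ 1.792, RHS = ln(2)·ln(3) ≈ 0.7615).

Answer: Sometimes true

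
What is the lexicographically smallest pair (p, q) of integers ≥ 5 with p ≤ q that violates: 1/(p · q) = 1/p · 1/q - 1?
Substituting (5, 5) into the claim:
LHS = 1/(5 · 5) = 1/25
RHS = 1/5 · 1/5 - 1 = -24/25

Since LHS ≠ RHS, this pair disproves the claim, and no lexicographically smaller pair (p ≤ q, integers ≥ 5) does.

For instance (6, 9) is also a counterexample (LHS = 1/54, RHS = -53/54), but it's lexicographically larger.

Answer: (p, q) = (5, 5)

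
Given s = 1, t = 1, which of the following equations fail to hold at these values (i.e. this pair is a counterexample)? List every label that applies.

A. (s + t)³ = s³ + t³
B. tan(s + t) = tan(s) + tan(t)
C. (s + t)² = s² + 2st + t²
A, B

Evaluating each claim at the given values:
A. LHS = 8, RHS = 2 → fails here (LHS ≠ RHS)
B. LHS = tan(2) ≈ -2.185, RHS = 2·tan(1) ≈ 3.115 → fails here (LHS ≠ RHS)
C. LHS = 4, RHS = 4 → holds here (LHS = RHS)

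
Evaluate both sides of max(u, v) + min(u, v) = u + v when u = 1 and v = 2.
LHS = max(1, 2) + min(1, 2) = 3
RHS = 1 + 2 = 3

LHS = RHS: the two sides agree.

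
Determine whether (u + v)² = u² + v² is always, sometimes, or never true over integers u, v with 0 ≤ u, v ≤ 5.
It holds at (u, v) = (5, 0) (both sides equal 25), but fails at (u, v) = (4, 5) (LHS = 81, RHS = 41).

Answer: Sometimes true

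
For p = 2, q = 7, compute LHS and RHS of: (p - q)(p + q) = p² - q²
LHS = (2 - 7)(2 + 7) = -45
RHS = 2² - 7² = -45

LHS = RHS: the two sides agree.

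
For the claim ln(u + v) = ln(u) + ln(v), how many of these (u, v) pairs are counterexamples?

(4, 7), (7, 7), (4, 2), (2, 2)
Testing each pair:
(4, 7): LHS = ln(11) ≈ 2.398, RHS = ln(4) + ln(7) ≈ 3.332 → counterexample
(7, 7): LHS = ln(14) ≈ 2.639, RHS = 2·ln(7) ≈ 3.892 → counterexample
(4, 2): LHS = ln(6) ≈ 1.792, RHS = ln(2) + ln(4) ≈ 2.079 → counterexample
(2, 2): LHS = ln(4) ≈ 1.386, RHS = 2·ln(2) ≈ 1.386 → satisfies claim

That makes 3 counterexamples.

Answer: 3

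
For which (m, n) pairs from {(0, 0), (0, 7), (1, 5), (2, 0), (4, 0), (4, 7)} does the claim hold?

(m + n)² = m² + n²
(0, 0), (0, 7), (2, 0), (4, 0)

Testing each pair:
(0, 0): LHS = 0, RHS = 0 → holds
(0, 7): LHS = 49, RHS = 49 → holds
(1, 5): LHS = 36, RHS = 26 → fails
(2, 0): LHS = 4, RHS = 4 → holds
(4, 0): LHS = 16, RHS = 16 → holds
(4, 7): LHS = 121, RHS = 65 → fails

4 of 6 pairs satisfy the claim.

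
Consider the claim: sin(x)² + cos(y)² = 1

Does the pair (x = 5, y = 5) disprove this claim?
Substituting x = 5, y = 5:
LHS = sin(5)² + cos(5)² = 1
RHS = 1

The sides agree, so this pair does not disprove the claim.

Answer: No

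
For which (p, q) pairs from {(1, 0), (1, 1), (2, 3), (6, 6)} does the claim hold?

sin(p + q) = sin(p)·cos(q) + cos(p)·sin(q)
Testing each pair:
(1, 0): LHS = sin(1) ≈ 0.8415, RHS = sin(1) ≈ 0.8415 → holds
(1, 1): LHS = sin(2) ≈ 0.9093, RHS = 2·sin(1)·cos(1) ≈ 0.9093 → holds
(2, 3): LHS = sin(5) ≈ -0.9589, RHS = sin(2)·cos(3) + sin(3)·cos(2) ≈ -0.9589 → holds
(6, 6): LHS = sin(12) ≈ -0.5366, RHS = 2·sin(6)·cos(6) ≈ -0.5366 → holds

Every pair satisfies the claim.

Answer: All pairs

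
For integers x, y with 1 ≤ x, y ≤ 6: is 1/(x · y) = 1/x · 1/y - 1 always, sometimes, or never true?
The claim fails for every pair in the range. For instance at (x, y) = (3, 6): LHS = 1/18, RHS = -17/18.

Answer: Never true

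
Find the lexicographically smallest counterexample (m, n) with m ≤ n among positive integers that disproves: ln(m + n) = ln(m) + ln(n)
(m, n) = (1, 1)

Substituting (1, 1) into the claim:
LHS = ln(1 + 1) = ln(2) ≈ 0.6931
RHS = ln(1) + ln(1) = 0

Since LHS ≠ RHS, this pair disproves the claim, and no lexicographically smaller pair (m ≤ n, positive integers) does.

For instance (1, 6) is also a counterexample (LHS = ln(7) ≈ 1.946, RHS = ln(6) ≈ 1.792), but it's lexicographically larger.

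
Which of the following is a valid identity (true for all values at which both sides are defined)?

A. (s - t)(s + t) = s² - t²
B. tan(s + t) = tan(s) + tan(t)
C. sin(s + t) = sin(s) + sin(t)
A: holds — e.g. at (1, 5), both sides equal -24.
B: fails at (5, 8) — LHS = tan(13) ≈ 0.463, RHS = tan(8) + tan(5) ≈ -10.18.
C: fails at (4, 4) — LHS = sin(8) ≈ 0.9894, RHS = 2·sin(4) ≈ -1.514.

Answer: A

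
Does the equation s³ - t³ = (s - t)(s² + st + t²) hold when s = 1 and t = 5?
Holds

Substituting s = 1, t = 5:

LHS = 1³ - 5³ = -124
RHS = (1 - 5)(1² + 1·5 + 5²) = -124

LHS = RHS, so the equation holds at this point.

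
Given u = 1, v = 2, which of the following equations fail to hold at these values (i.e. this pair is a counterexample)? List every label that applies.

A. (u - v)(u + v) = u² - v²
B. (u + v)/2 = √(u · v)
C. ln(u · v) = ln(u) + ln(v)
Evaluating each claim at the given values:
A. LHS = -3, RHS = -3 → holds here (LHS = RHS)
B. LHS = 3/2, RHS = √(2) ≈ 1.414 → fails here (LHS ≠ RHS)
C. LHS = ln(2) ≈ 0.6931, RHS = ln(2) ≈ 0.6931 → holds here (LHS = RHS)

Answer: B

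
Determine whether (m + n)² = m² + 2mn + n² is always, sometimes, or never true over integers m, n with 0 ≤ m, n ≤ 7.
The identity holds for every pair in the range. For instance at (m, n) = (6, 0): both sides equal 36.

Answer: Always true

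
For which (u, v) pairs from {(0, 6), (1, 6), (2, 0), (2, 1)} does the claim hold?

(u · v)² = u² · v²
Testing each pair:
(0, 6): LHS = 0, RHS = 0 → holds
(1, 6): LHS = 36, RHS = 36 → holds
(2, 0): LHS = 0, RHS = 0 → holds
(2, 1): LHS = 4, RHS = 4 → holds

Every pair satisfies the claim.

Answer: All pairs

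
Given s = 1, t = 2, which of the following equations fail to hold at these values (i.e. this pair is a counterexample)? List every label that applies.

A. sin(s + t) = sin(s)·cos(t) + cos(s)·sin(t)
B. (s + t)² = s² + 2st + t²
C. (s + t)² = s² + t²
C

Evaluating each claim at the given values:
A. LHS = sin(3) ≈ 0.1411, RHS = sin(1)·cos(2) + sin(2)·cos(1) ≈ 0.1411 → holds here (LHS = RHS)
B. LHS = 9, RHS = 9 → holds here (LHS = RHS)
C. LHS = 9, RHS = 5 → fails here (LHS ≠ RHS)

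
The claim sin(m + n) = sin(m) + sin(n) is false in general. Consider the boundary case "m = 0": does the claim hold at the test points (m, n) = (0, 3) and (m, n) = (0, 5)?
Yes, holds at both test points

At (0, 3): LHS = sin(3) ≈ 0.1411, RHS = sin(3) ≈ 0.1411 → equal
At (0, 5): LHS = sin(5) ≈ -0.9589, RHS = sin(5) ≈ -0.9589 → equal

So the claim does hold at both of these boundary points, even though it is not an identity.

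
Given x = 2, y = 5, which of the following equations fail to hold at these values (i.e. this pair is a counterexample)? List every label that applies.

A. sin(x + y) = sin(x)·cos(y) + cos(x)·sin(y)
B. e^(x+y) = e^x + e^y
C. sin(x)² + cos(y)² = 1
B, C

Evaluating each claim at the given values:
A. LHS = sin(7) ≈ 0.657, RHS = sin(2)·cos(5) + sin(5)·cos(2) ≈ 0.657 → holds here (LHS = RHS)
B. LHS = e^7 ≈ 1097, RHS = e^2 + e^5 ≈ 155.8 → fails here (LHS ≠ RHS)
C. LHS = cos(5)² + sin(2)² ≈ 0.9073, RHS = 1 → fails here (LHS ≠ RHS)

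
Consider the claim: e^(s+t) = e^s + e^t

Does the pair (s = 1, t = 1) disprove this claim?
Substituting s = 1, t = 1:
LHS = e^(1+1) = e^2 ≈ 7.389
RHS = e^1 + e^1 = 2·e ≈ 5.437

Since LHS ≠ RHS, this pair disproves the claim.

Answer: Yes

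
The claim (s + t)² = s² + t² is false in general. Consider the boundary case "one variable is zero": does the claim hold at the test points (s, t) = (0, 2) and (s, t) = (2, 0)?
At (0, 2): LHS = 4, RHS = 4 → equal
At (2, 0): LHS = 4, RHS = 4 → equal

So the claim does hold at both of these boundary points, even though it is not an identity.

Answer: Yes, holds at both test points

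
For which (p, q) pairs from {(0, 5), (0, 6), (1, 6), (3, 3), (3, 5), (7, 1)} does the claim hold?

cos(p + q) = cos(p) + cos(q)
Testing each pair:
(0, 5): LHS = cos(5) ≈ 0.2837, RHS = cos(5) + 1 ≈ 1.284 → fails
(0, 6): LHS = cos(6) ≈ 0.9602, RHS = cos(6) + 1 ≈ 1.96 → fails
(1, 6): LHS = cos(7) ≈ 0.7539, RHS = cos(1) + cos(6) ≈ 1.5 → fails
(3, 3): LHS = cos(6) ≈ 0.9602, RHS = 2·cos(3) ≈ -1.98 → fails
(3, 5): LHS = cos(8) ≈ -0.1455, RHS = cos(3) + cos(5) ≈ -0.7063 → fails
(7, 1): LHS = cos(8) ≈ -0.1455, RHS = cos(1) + cos(7) ≈ 1.294 → fails

No pair satisfies the claim.

Answer: None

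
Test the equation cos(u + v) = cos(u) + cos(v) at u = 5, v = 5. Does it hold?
Substituting u = 5, v = 5:

LHS = cos(5 + 5) = cos(10) ≈ -0.8391
RHS = cos(5) + cos(5) = 2·cos(5) ≈ 0.5673

LHS ≠ RHS, so the equation does not hold at this point.

Answer: Fails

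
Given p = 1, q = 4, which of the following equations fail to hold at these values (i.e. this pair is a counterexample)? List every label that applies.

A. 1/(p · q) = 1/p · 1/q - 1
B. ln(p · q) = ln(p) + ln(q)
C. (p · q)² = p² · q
A, C

Evaluating each claim at the given values:
A. LHS = 1/4, RHS = -3/4 → fails here (LHS ≠ RHS)
B. LHS = ln(4) ≈ 1.386, RHS = ln(4) ≈ 1.386 → holds here (LHS = RHS)
C. LHS = 16, RHS = 4 → fails here (LHS ≠ RHS)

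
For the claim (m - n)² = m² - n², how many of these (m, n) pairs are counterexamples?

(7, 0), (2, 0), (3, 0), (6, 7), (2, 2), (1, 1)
Testing each pair:
(7, 0): LHS = 49, RHS = 49 → satisfies claim
(2, 0): LHS = 4, RHS = 4 → satisfies claim
(3, 0): LHS = 9, RHS = 9 → satisfies claim
(6, 7): LHS = 1, RHS = -13 → counterexample
(2, 2): LHS = 0, RHS = 0 → satisfies claim
(1, 1): LHS = 0, RHS = 0 → satisfies claim

That makes 1 counterexample.

Answer: 1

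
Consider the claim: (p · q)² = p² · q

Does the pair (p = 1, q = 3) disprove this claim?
Yes

Substituting p = 1, q = 3:
LHS = (1 · 3)² = 9
RHS = 1² · 3 = 3

Since LHS ≠ RHS, this pair disproves the claim.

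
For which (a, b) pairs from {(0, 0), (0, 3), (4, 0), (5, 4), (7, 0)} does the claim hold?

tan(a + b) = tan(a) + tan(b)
Testing each pair:
(0, 0): LHS = 0, RHS = 0 → holds
(0, 3): LHS = tan(3) ≈ -0.1425, RHS = tan(3) ≈ -0.1425 → holds
(4, 0): LHS = tan(4) ≈ 1.158, RHS = tan(4) ≈ 1.158 → holds
(5, 4): LHS = tan(9) ≈ -0.4523, RHS = tan(5) + tan(4) ≈ -2.223 → fails
(7, 0): LHS = tan(7) ≈ 0.8714, RHS = tan(7) ≈ 0.8714 → holds

4 of 5 pairs satisfy the claim.

Answer: (0, 0), (0, 3), (4, 0), (7, 0)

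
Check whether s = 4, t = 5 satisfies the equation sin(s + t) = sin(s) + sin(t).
Fails

Substituting s = 4, t = 5:

LHS = sin(4 + 5) = sin(9) ≈ 0.4121
RHS = sin(4) + sin(5) ≈ -1.716

LHS ≠ RHS, so the equation does not hold at this point.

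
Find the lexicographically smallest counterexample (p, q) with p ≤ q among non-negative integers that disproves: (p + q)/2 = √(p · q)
Substituting (0, 1) into the claim:
LHS = (0 + 1)/2 = 1/2
RHS = √(0 · 1) = 0

Since LHS ≠ RHS, this pair disproves the claim, and no lexicographically smaller pair (p ≤ q, non-negative integers) does.

For instance (1, 6) is also a counterexample (LHS = 7/2, RHS = √(6) ≈ 2.449), but it's lexicographically larger.

Answer: (p, q) = (0, 1)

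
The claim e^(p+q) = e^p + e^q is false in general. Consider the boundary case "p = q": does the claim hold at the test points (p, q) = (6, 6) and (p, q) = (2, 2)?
At (6, 6): LHS = e^12 ≈ 162754.8 ≠ RHS = 2·e^6 ≈ 806.9
At (2, 2): LHS = e^4 ≈ 54.6 ≠ RHS = 2·e^2 ≈ 14.78

Answer: No, fails at both test points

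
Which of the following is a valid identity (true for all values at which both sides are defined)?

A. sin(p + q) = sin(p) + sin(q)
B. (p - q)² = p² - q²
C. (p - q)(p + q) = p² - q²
A: fails at (4, 4) — LHS = sin(8) ≈ 0.9894, RHS = 2·sin(4) ≈ -1.514.
B: fails at (1, 2) — LHS = 1, RHS = -3.
C: holds — e.g. at (3, 3), both sides equal 0.

Answer: C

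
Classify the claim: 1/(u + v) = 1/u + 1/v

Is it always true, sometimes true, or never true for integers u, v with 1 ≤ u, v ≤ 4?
Never true

The claim fails for every pair in the range. For instance at (u, v) = (2, 3): LHS = 1/5, RHS = 5/6.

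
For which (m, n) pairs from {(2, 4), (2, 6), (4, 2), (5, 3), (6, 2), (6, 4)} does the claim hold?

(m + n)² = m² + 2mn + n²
All pairs

Testing each pair:
(2, 4): LHS = 36, RHS = 36 → holds
(2, 6): LHS = 64, RHS = 64 → holds
(4, 2): LHS = 36, RHS = 36 → holds
(5, 3): LHS = 64, RHS = 64 → holds
(6, 2): LHS = 64, RHS = 64 → holds
(6, 4): LHS = 100, RHS = 100 → holds

Every pair satisfies the claim.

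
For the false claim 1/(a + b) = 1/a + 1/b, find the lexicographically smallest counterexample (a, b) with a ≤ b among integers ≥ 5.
(a, b) = (5, 5)

Substituting (5, 5) into the claim:
LHS = 1/(5 + 5) = 1/10
RHS = 1/5 + 1/5 = 2/5

Since LHS ≠ RHS, this pair disproves the claim, and no lexicographically smaller pair (a ≤ b, integers ≥ 5) does.

For instance (11, 12) is also a counterexample (LHS = 1/23, RHS = 23/132), but it's lexicographically larger.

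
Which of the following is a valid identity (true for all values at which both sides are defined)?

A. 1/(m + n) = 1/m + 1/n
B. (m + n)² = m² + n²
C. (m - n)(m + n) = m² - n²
A: fails at (6, 7) — LHS = 1/13, RHS = 13/42.
B: fails at (6, 7) — LHS = 169, RHS = 85.
C: holds — e.g. at (1, 4), both sides equal -15.

Answer: C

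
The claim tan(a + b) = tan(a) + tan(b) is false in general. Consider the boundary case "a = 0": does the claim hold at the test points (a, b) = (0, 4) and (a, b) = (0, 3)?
At (0, 4): LHS = tan(4) ≈ 1.158, RHS = tan(4) ≈ 1.158 → equal
At (0, 3): LHS = tan(3) ≈ -0.1425, RHS = tan(3) ≈ -0.1425 → equal

So the claim does hold at both of these boundary points, even though it is not an identity.

Answer: Yes, holds at both test points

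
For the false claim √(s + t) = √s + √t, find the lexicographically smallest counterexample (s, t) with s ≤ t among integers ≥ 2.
Substituting (2, 2) into the claim:
LHS = √(2 + 2) = 2
RHS = √2 + √2 = 2·√(2) ≈ 2.828

Since LHS ≠ RHS, this pair disproves the claim, and no lexicographically smaller pair (s ≤ t, integers ≥ 2) does.

For instance (8, 8) is also a counterexample (LHS = 4, RHS = 4·√(2) ≈ 5.657), but it's lexicographically larger.

Answer: (s, t) = (2, 2)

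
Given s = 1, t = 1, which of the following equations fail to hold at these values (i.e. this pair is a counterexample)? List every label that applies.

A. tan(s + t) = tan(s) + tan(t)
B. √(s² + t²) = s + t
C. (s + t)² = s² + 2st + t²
Evaluating each claim at the given values:
A. LHS = tan(2) ≈ -2.185, RHS = 2·tan(1) ≈ 3.115 → fails here (LHS ≠ RHS)
B. LHS = √(2) ≈ 1.414, RHS = 2 → fails here (LHS ≠ RHS)
C. LHS = 4, RHS = 4 → holds here (LHS = RHS)

Answer: A, B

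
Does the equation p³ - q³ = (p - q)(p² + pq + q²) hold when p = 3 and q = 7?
Holds

Substituting p = 3, q = 7:

LHS = 3³ - 7³ = -316
RHS = (3 - 7)(3² + 3·7 + 7²) = -316

LHS = RHS, so the equation holds at this point.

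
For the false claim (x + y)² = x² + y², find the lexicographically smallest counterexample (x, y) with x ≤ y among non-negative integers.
At (0, 1): both sides equal 1, so it holds there.
At (0, 6): both sides equal 36, so it holds there.

Substituting (1, 1) into the claim:
LHS = (1 + 1)² = 4
RHS = 1² + 1² = 2

Since LHS ≠ RHS, this pair disproves the claim, and no lexicographically smaller pair (x ≤ y, non-negative integers) does.

For instance (4, 7) is also a counterexample (LHS = 121, RHS = 65), but it's lexicographically larger.

Answer: (x, y) = (1, 1)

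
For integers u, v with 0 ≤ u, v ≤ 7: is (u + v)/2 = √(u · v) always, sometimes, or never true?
Sometimes true

It holds at (u, v) = (5, 5) (both sides equal 5), but fails at (u, v) = (7, 1) (LHS = 4, RHS = √(7) ≈ 2.646).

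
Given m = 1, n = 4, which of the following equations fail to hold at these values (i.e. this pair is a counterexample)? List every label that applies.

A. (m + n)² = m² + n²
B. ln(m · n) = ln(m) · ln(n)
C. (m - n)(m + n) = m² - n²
Evaluating each claim at the given values:
A. LHS = 25, RHS = 17 → fails here (LHS ≠ RHS)
B. LHS = ln(4) ≈ 1.386, RHS = 0 → fails here (LHS ≠ RHS)
C. LHS = -15, RHS = -15 → holds here (LHS = RHS)

Answer: A, B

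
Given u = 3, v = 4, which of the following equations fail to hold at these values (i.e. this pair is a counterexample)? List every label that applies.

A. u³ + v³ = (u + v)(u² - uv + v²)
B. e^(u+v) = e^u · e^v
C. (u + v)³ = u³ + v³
C

Evaluating each claim at the given values:
A. LHS = 91, RHS = 91 → holds here (LHS = RHS)
B. LHS = e^7 ≈ 1097, RHS = e^7 ≈ 1097 → holds here (LHS = RHS)
C. LHS = 343, RHS = 91 → fails here (LHS ≠ RHS)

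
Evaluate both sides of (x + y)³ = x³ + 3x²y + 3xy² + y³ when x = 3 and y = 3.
LHS = (3 + 3)³ = 216
RHS = 3³ + 3·3²·3 + 3·3·3² + 3³ = 216

LHS = RHS: the two sides agree.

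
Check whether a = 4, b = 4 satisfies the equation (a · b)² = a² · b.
Substituting a = 4, b = 4:

LHS = (4 · 4)² = 256
RHS = 4² · 4 = 64

LHS ≠ RHS, so the equation does not hold at this point.

Answer: Fails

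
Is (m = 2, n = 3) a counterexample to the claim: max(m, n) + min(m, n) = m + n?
Substituting m = 2, n = 3:
LHS = max(2, 3) + min(2, 3) = 5
RHS = 2 + 3 = 5

The sides agree, so this pair does not disprove the claim.

Answer: No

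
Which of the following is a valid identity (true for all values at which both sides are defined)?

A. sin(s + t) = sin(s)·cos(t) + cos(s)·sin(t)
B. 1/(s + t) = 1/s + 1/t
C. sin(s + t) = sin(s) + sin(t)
A: holds — e.g. at (5, 8), both sides equal sin(13) ≈ 0.4202.
B: fails at (2, 4) — LHS = 1/6, RHS = 3/4.
C: fails at (3, 7) — LHS = sin(10) ≈ -0.544, RHS = sin(3) + sin(7) ≈ 0.7981.

Answer: A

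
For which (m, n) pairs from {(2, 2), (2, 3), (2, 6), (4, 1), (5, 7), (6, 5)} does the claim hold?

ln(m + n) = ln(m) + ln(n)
Testing each pair:
(2, 2): LHS = ln(4) ≈ 1.386, RHS = 2·ln(2) ≈ 1.386 → holds
(2, 3): LHS = ln(5) ≈ 1.609, RHS = ln(2) + ln(3) ≈ 1.792 → fails
(2, 6): LHS = ln(8) ≈ 2.079, RHS = ln(2) + ln(6) ≈ 2.485 → fails
(4, 1): LHS = ln(5) ≈ 1.609, RHS = ln(4) ≈ 1.386 → fails
(5, 7): LHS = ln(12) ≈ 2.485, RHS = ln(5) + ln(7) ≈ 3.555 → fails
(6, 5): LHS = ln(11) ≈ 2.398, RHS = ln(5) + ln(6) ≈ 3.401 → fails

1 of 6 pairs satisfies the claim.

Answer: (2, 2)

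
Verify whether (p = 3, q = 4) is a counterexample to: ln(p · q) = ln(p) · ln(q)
Substituting p = 3, q = 4:
LHS = ln(3 · 4) = ln(12) ≈ 2.485
RHS = ln(3) · ln(4) ≈ 1.523

Since LHS ≠ RHS, this pair disproves the claim.

Answer: Yes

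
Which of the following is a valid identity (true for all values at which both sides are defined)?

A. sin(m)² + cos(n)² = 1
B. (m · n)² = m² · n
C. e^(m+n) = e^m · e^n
A: fails at (1, 5) — LHS = cos(5)² + sin(1)² ≈ 0.7885, RHS = 1.
B: fails at (3, 3) — LHS = 81, RHS = 27.
C: holds — e.g. at (4, 6), both sides equal e^10 ≈ 22026.5.

Answer: C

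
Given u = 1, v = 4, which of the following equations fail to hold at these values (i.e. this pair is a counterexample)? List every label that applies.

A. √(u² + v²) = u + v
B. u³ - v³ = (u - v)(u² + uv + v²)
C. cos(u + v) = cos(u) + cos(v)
A, C

Evaluating each claim at the given values:
A. LHS = √(17) ≈ 4.123, RHS = 5 → fails here (LHS ≠ RHS)
B. LHS = -63, RHS = -63 → holds here (LHS = RHS)
C. LHS = cos(5) ≈ 0.2837, RHS = cos(4) + cos(1) ≈ -0.1133 → fails here (LHS ≠ RHS)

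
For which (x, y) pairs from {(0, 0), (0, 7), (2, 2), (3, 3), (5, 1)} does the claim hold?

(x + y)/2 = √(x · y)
(0, 0), (2, 2), (3, 3)

Testing each pair:
(0, 0): LHS = 0, RHS = 0 → holds
(0, 7): LHS = 7/2, RHS = 0 → fails
(2, 2): LHS = 2, RHS = 2 → holds
(3, 3): LHS = 3, RHS = 3 → holds
(5, 1): LHS = 3, RHS = √(5) ≈ 2.236 → fails

3 of 5 pairs satisfy the claim.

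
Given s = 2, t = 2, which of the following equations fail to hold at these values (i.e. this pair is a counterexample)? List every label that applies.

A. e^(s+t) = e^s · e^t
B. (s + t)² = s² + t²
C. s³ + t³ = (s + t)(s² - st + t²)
Evaluating each claim at the given values:
A. LHS = e^4 ≈ 54.6, RHS = e^4 ≈ 54.6 → holds here (LHS = RHS)
B. LHS = 16, RHS = 8 → fails here (LHS ≠ RHS)
C. LHS = 16, RHS = 16 → holds here (LHS = RHS)

Answer: B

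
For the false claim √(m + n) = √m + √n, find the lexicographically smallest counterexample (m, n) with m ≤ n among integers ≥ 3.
(m, n) = (3, 3)

Substituting (3, 3) into the claim:
LHS = √(3 + 3) = √(6) ≈ 2.449
RHS = √3 + √3 = 2·√(3) ≈ 3.464

Since LHS ≠ RHS, this pair disproves the claim, and no lexicographically smaller pair (m ≤ n, integers ≥ 3) does.

For instance (10, 10) is also a counterexample (LHS = 2·√(5) ≈ 4.472, RHS = 2·√(10) ≈ 6.325), but it's lexicographically larger.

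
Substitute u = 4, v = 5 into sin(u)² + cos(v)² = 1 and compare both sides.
LHS = sin(4)² + cos(5)² ≈ 0.6532
RHS = 1

LHS ≠ RHS (they differ by about 0.3468), so the equation does not hold here.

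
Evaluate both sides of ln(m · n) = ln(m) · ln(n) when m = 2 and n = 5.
LHS = ln(2 · 5) = ln(10) ≈ 2.303
RHS = ln(2) · ln(5) ≈ 1.116

LHS ≠ RHS (they differ by about 1.187), so the equation does not hold here.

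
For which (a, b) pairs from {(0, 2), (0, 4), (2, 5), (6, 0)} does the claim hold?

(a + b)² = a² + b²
(0, 2), (0, 4), (6, 0)

Testing each pair:
(0, 2): LHS = 4, RHS = 4 → holds
(0, 4): LHS = 16, RHS = 16 → holds
(2, 5): LHS = 49, RHS = 29 → fails
(6, 0): LHS = 36, RHS = 36 → holds

3 of 4 pairs satisfy the claim.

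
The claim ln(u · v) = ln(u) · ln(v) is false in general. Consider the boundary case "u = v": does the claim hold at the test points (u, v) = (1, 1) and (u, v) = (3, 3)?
Only at (1, 1)

At (1, 1): LHS = 0, RHS = 0 → equal
At (3, 3): LHS = ln(9) ≈ 2.197 ≠ RHS = ln(3)² ≈ 1.207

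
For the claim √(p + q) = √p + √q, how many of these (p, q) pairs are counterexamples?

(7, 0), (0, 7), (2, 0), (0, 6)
0

Testing each pair:
(7, 0): LHS = √(7) ≈ 2.646, RHS = √(7) ≈ 2.646 → satisfies claim
(0, 7): LHS = √(7) ≈ 2.646, RHS = √(7) ≈ 2.646 → satisfies claim
(2, 0): LHS = √(2) ≈ 1.414, RHS = √(2) ≈ 1.414 → satisfies claim
(0, 6): LHS = √(6) ≈ 2.449, RHS = √(6) ≈ 2.449 → satisfies claim

That makes 0 counterexamples.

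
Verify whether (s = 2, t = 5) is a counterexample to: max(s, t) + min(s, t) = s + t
Substituting s = 2, t = 5:
LHS = max(2, 5) + min(2, 5) = 7
RHS = 2 + 5 = 7

The sides agree, so this pair does not disprove the claim.

Answer: No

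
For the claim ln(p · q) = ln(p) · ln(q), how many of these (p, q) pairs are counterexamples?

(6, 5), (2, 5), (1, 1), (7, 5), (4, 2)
4

Testing each pair:
(6, 5): LHS = ln(30) ≈ 3.401, RHS = ln(5)·ln(6) ≈ 2.884 → counterexample
(2, 5): LHS = ln(10) ≈ 2.303, RHS = ln(2)·ln(5) ≈ 1.116 → counterexample
(1, 1): LHS = 0, RHS = 0 → satisfies claim
(7, 5): LHS = ln(35) ≈ 3.555, RHS = ln(5)·ln(7) ≈ 3.132 → counterexample
(4, 2): LHS = ln(8) ≈ 2.079, RHS = ln(2)·ln(4) ≈ 0.9609 → counterexample

That makes 4 counterexamples.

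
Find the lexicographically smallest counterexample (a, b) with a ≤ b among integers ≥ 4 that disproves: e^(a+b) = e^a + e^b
Substituting (4, 4) into the claim:
LHS = e^(4+4) = e^8 ≈ 2981
RHS = e^4 + e^4 = 2·e^4 ≈ 109.2

Since LHS ≠ RHS, this pair disproves the claim, and no lexicographically smaller pair (a ≤ b, integers ≥ 4) does.

For instance (5, 8) is also a counterexample (LHS = e^13 ≈ 442413.4, RHS = e^5 + e^8 ≈ 3129), but it's lexicographically larger.

Answer: (a, b) = (4, 4)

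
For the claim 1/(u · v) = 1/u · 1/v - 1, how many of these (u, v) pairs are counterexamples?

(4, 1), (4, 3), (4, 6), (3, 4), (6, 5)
Testing each pair:
(4, 1): LHS = 1/4, RHS = -3/4 → counterexample
(4, 3): LHS = 1/12, RHS = -11/12 → counterexample
(4, 6): LHS = 1/24, RHS = -23/24 → counterexample
(3, 4): LHS = 1/12, RHS = -11/12 → counterexample
(6, 5): LHS = 1/30, RHS = -29/30 → counterexample

That makes 5 counterexamples.

Answer: 5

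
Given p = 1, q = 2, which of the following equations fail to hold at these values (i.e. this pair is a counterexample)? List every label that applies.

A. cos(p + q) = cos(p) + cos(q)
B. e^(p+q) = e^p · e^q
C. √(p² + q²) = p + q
A, C

Evaluating each claim at the given values:
A. LHS = cos(3) ≈ -0.99, RHS = cos(2) + cos(1) ≈ 0.1242 → fails here (LHS ≠ RHS)
B. LHS = e^3 ≈ 20.09, RHS = e^3 ≈ 20.09 → holds here (LHS = RHS)
C. LHS = √(5) ≈ 2.236, RHS = 3 → fails here (LHS ≠ RHS)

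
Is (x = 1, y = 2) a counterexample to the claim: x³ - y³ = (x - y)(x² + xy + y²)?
Substituting x = 1, y = 2:
LHS = 1³ - 2³ = -7
RHS = (1 - 2)(1² + 1·2 + 2²) = -7

The sides agree, so this pair does not disprove the claim.

Answer: No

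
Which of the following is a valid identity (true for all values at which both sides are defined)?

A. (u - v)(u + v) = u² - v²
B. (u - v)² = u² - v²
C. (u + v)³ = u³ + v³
A: holds — e.g. at (1, 5), both sides equal -24.
B: fails at (1, 4) — LHS = 9, RHS = -15.
C: fails at (1, 4) — LHS = 125, RHS = 65.

Answer: A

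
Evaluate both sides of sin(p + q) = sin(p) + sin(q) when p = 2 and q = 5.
LHS = sin(2 + 5) = sin(7) ≈ 0.657
RHS = sin(2) + sin(5) ≈ -0.04963

LHS ≠ RHS (they differ by about 0.7066), so the equation does not hold here.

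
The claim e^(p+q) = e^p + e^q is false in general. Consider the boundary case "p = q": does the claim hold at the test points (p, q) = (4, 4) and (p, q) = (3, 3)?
No, fails at both test points

At (4, 4): LHS = e^8 ≈ 2981 ≠ RHS = 2·e^4 ≈ 109.2
At (3, 3): LHS = e^6 ≈ 403.4 ≠ RHS = 2·e^3 ≈ 40.17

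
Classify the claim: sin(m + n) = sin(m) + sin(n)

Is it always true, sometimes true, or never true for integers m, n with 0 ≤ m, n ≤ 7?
It holds at (m, n) = (3, 0) (both sides equal sin(3) ≈ 0.1411), but fails at (m, n) = (2, 7) (LHS = sin(9) ≈ 0.4121, RHS = sin(7) + sin(2) ≈ 1.566).

Answer: Sometimes true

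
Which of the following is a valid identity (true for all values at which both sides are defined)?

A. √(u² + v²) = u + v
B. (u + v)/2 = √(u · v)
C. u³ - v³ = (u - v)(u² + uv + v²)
C

A: fails at (1, 1) — LHS = √(2) ≈ 1.414, RHS = 2.
B: fails at (4, 6) — LHS = 5, RHS = 2·√(6) ≈ 4.899.
C: holds — e.g. at (1, 4), both sides equal -63.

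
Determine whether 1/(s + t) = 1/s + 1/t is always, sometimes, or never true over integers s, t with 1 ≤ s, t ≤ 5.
The claim fails for every pair in the range. For instance at (s, t) = (4, 1): LHS = 1/5, RHS = 5/4.

Answer: Never true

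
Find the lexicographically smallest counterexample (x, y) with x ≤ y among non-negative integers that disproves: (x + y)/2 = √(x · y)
(x, y) = (0, 1)

At (0, 0): both sides equal 0, so it holds there.

Substituting (0, 1) into the claim:
LHS = (0 + 1)/2 = 1/2
RHS = √(0 · 1) = 0

Since LHS ≠ RHS, this pair disproves the claim, and no lexicographically smaller pair (x ≤ y, non-negative integers) does.

For instance (1, 5) is also a counterexample (LHS = 3, RHS = √(5) ≈ 2.236), but it's lexicographically larger.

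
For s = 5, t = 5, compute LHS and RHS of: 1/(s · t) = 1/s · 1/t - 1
LHS = 1/(5 · 5) = 1/25
RHS = 1/5 · 1/5 - 1 = -24/25

LHS ≠ RHS, so the equation does not hold here.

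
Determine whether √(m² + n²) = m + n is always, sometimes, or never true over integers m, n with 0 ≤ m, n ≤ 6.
Sometimes true

It holds at (m, n) = (0, 2) (both sides equal 2), but fails at (m, n) = (3, 3) (LHS = 3·√(2) ≈ 4.243, RHS = 6).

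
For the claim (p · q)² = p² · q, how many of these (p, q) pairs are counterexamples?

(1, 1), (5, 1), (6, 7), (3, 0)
1

Testing each pair:
(1, 1): LHS = 1, RHS = 1 → satisfies claim
(5, 1): LHS = 25, RHS = 25 → satisfies claim
(6, 7): LHS = 1764, RHS = 252 → counterexample
(3, 0): LHS = 0, RHS = 0 → satisfies claim

That makes 1 counterexample.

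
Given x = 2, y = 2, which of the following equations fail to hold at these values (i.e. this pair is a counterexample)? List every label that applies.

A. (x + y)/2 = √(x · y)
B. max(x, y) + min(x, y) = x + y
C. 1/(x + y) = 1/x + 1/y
Evaluating each claim at the given values:
A. LHS = 2, RHS = 2 → holds here (LHS = RHS)
B. LHS = 4, RHS = 4 → holds here (LHS = RHS)
C. LHS = 1/4, RHS = 1 → fails here (LHS ≠ RHS)

Answer: C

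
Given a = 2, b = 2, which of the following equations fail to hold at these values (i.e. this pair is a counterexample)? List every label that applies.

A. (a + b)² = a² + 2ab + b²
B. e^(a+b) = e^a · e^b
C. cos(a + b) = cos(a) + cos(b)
Evaluating each claim at the given values:
A. LHS = 16, RHS = 16 → holds here (LHS = RHS)
B. LHS = e^4 ≈ 54.6, RHS = e^4 ≈ 54.6 → holds here (LHS = RHS)
C. LHS = cos(4) ≈ -0.6536, RHS = 2·cos(2) ≈ -0.8323 → fails here (LHS ≠ RHS)

Answer: C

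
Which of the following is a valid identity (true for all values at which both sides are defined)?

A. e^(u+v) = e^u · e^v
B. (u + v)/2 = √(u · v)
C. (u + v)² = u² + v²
A: holds — e.g. at (1, 3), both sides equal e^4 ≈ 54.6.
B: fails at (5, 8) — LHS = 13/2, RHS = 2·√(10) ≈ 6.325.
C: fails at (3, 3) — LHS = 36, RHS = 18.

Answer: A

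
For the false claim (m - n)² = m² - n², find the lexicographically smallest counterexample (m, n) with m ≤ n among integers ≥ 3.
(m, n) = (3, 4)

Substituting (3, 4) into the claim:
LHS = (3 - 4)² = 1
RHS = 3² - 4² = -7

Since LHS ≠ RHS, this pair disproves the claim, and no lexicographically smaller pair (m ≤ n, integers ≥ 3) does.

For instance (6, 9) is also a counterexample (LHS = 9, RHS = -45), but it's lexicographically larger.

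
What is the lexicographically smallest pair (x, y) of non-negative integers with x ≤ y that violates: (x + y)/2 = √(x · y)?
(x, y) = (0, 1)

Substituting (0, 1) into the claim:
LHS = (0 + 1)/2 = 1/2
RHS = √(0 · 1) = 0

Since LHS ≠ RHS, this pair disproves the claim, and no lexicographically smaller pair (x ≤ y, non-negative integers) does.

For instance (1, 4) is also a counterexample (LHS = 5/2, RHS = 2), but it's lexicographically larger.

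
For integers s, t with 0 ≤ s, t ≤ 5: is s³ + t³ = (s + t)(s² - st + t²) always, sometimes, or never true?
Always true

The identity holds for every pair in the range. For instance at (s, t) = (4, 1): both sides equal 65.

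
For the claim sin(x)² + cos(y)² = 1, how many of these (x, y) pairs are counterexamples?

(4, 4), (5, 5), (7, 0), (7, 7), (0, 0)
1

Testing each pair:
(4, 4): LHS = cos(4)² + sin(4)² = 1, RHS = 1 → satisfies claim
(5, 5): LHS = cos(5)² + sin(5)² = 1, RHS = 1 → satisfies claim
(7, 0): LHS = sin(7)² + 1 ≈ 1.432, RHS = 1 → counterexample
(7, 7): LHS = sin(7)² + cos(7)² = 1, RHS = 1 → satisfies claim
(0, 0): LHS = 1, RHS = 1 → satisfies claim

That makes 1 counterexample.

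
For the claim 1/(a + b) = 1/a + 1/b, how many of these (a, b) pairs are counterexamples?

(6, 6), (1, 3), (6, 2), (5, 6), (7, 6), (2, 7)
Testing each pair:
(6, 6): LHS = 1/12, RHS = 1/3 → counterexample
(1, 3): LHS = 1/4, RHS = 4/3 → counterexample
(6, 2): LHS = 1/8, RHS = 2/3 → counterexample
(5, 6): LHS = 1/11, RHS = 11/30 → counterexample
(7, 6): LHS = 1/13, RHS = 13/42 → counterexample
(2, 7): LHS = 1/9, RHS = 9/14 → counterexample

That makes 6 counterexamples.

Answer: 6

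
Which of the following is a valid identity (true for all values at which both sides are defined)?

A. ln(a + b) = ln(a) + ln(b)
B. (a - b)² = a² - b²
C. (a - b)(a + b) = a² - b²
A: fails at (4, 5) — LHS = ln(9) ≈ 2.197, RHS = ln(4) + ln(5) ≈ 2.996.
B: fails at (0, 1) — LHS = 1, RHS = -1.
C: holds — e.g. at (4, 6), both sides equal -20.

Answer: C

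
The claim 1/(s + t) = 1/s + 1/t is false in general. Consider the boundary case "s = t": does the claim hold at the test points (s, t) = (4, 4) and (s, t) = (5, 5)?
At (4, 4): LHS = 1/8 ≠ RHS = 1/2
At (5, 5): LHS = 1/10 ≠ RHS = 2/5

Answer: No, fails at both test points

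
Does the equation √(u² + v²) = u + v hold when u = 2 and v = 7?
Substituting u = 2, v = 7:

LHS = √(2² + 7²) = √(53) ≈ 7.28
RHS = 2 + 7 = 9

LHS ≠ RHS, so the equation does not hold at this point.

Answer: Fails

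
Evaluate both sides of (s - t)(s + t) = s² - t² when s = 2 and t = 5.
LHS = (2 - 5)(2 + 5) = -21
RHS = 2² - 5² = -21

LHS = RHS: the two sides agree.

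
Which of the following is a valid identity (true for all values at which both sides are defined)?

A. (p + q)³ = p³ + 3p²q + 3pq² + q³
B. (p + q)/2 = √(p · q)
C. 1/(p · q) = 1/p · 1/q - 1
A

A: holds — e.g. at (2, 3), both sides equal 125.
B: fails at (1, 3) — LHS = 2, RHS = √(3) ≈ 1.732.
C: fails at (5, 8) — LHS = 1/40, RHS = -39/40.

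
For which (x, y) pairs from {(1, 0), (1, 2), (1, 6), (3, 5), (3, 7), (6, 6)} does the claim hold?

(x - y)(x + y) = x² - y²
All pairs

Testing each pair:
(1, 0): LHS = 1, RHS = 1 → holds
(1, 2): LHS = -3, RHS = -3 → holds
(1, 6): LHS = -35, RHS = -35 → holds
(3, 5): LHS = -16, RHS = -16 → holds
(3, 7): LHS = -40, RHS = -40 → holds
(6, 6): LHS = 0, RHS = 0 → holds

Every pair satisfies the claim.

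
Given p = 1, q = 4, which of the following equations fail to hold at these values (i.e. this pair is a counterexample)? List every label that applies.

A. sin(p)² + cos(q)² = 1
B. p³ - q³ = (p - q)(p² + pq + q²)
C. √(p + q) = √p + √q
A, C

Evaluating each claim at the given values:
A. LHS = cos(4)² + sin(1)² ≈ 1.135, RHS = 1 → fails here (LHS ≠ RHS)
B. LHS = -63, RHS = -63 → holds here (LHS = RHS)
C. LHS = √(5) ≈ 2.236, RHS = 3 → fails here (LHS ≠ RHS)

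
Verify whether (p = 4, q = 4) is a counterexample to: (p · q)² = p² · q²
Substituting p = 4, q = 4:
LHS = (4 · 4)² = 256
RHS = 4² · 4² = 256

The sides agree, so this pair does not disprove the claim.

Answer: No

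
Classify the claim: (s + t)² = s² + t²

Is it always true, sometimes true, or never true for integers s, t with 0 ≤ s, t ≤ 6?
Sometimes true

It holds at (s, t) = (0, 5) (both sides equal 25), but fails at (s, t) = (1, 6) (LHS = 49, RHS = 37).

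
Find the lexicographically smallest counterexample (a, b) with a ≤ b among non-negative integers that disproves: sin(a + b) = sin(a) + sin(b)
At (0, 6): both sides equal sin(6) ≈ -0.2794, so it holds there.

Substituting (1, 1) into the claim:
LHS = sin(1 + 1) = sin(2) ≈ 0.9093
RHS = sin(1) + sin(1) = 2·sin(1) ≈ 1.683

Since LHS ≠ RHS, this pair disproves the claim, and no lexicographically smaller pair (a ≤ b, non-negative integers) does.

For instance (4, 6) is also a counterexample (LHS = sin(10) ≈ -0.544, RHS = sin(4) + sin(6) ≈ -1.036), but it's lexicographically larger.

Answer: (a, b) = (1, 1)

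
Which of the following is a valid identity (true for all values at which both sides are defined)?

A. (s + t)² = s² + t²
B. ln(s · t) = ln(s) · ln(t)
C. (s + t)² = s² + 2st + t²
A: fails at (1, 1) — LHS = 4, RHS = 2.
B: fails at (2, 7) — LHS = ln(14) ≈ 2.639, RHS = ln(2)·ln(7) ≈ 1.349.
C: holds — e.g. at (6, 7), both sides equal 169.

Answer: C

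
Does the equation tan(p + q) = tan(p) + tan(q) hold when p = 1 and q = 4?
Substituting p = 1, q = 4:

LHS = tan(1 + 4) = tan(5) ≈ -3.381
RHS = tan(1) + tan(4) ≈ 2.715

LHS ≠ RHS, so the equation does not hold at this point.

Answer: Fails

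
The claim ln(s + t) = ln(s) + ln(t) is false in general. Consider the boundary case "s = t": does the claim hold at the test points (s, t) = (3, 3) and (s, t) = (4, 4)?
At (3, 3): LHS = ln(6) ≈ 1.792 ≠ RHS = 2·ln(3) ≈ 2.197
At (4, 4): LHS = ln(8) ≈ 2.079 ≠ RHS = 2·ln(4) ≈ 2.773

Answer: No, fails at both test points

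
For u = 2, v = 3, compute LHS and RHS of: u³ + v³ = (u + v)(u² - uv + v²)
LHS = 2³ + 3³ = 35
RHS = (2 + 3)(2² - 2·3 + 3²) = 35

LHS = RHS: the two sides agree.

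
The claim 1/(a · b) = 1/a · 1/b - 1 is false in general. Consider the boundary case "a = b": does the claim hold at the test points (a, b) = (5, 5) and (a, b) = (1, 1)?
At (5, 5): LHS = 1/25 ≠ RHS = -24/25
At (1, 1): LHS = 1 ≠ RHS = 0

Answer: No, fails at both test points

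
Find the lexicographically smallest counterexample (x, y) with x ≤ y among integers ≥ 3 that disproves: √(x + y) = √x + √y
Substituting (3, 3) into the claim:
LHS = √(3 + 3) = √(6) ≈ 2.449
RHS = √3 + √3 = 2·√(3) ≈ 3.464

Since LHS ≠ RHS, this pair disproves the claim, and no lexicographically smaller pair (x ≤ y, integers ≥ 3) does.

For instance (4, 7) is also a counterexample (LHS = √(11) ≈ 3.317, RHS = 2 + √(7) ≈ 4.646), but it's lexicographically larger.

Answer: (x, y) = (3, 3)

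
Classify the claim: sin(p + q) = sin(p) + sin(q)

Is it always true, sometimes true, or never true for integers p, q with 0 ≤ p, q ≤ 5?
Sometimes true

It holds at (p, q) = (5, 0) (both sides equal sin(5) ≈ -0.9589), but fails at (p, q) = (4, 5) (LHS = sin(9) ≈ 0.4121, RHS = sin(5) + sin(4) ≈ -1.716).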